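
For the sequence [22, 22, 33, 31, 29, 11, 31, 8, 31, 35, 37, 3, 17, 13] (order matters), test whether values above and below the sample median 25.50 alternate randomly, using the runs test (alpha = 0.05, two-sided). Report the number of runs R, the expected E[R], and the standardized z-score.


Step 1: Compute median = 25.50; label A = above, B = below.
Labels in order: BBAAABABAAABBB  (n_A = 7, n_B = 7)
Step 2: Count runs R = 7.
Step 3: Under H0 (random ordering), E[R] = 2*n_A*n_B/(n_A+n_B) + 1 = 2*7*7/14 + 1 = 8.0000.
        Var[R] = 2*n_A*n_B*(2*n_A*n_B - n_A - n_B) / ((n_A+n_B)^2 * (n_A+n_B-1)) = 8232/2548 = 3.2308.
        SD[R] = 1.7974.
Step 4: Continuity-corrected z = (R + 0.5 - E[R]) / SD[R] = (7 + 0.5 - 8.0000) / 1.7974 = -0.2782.
Step 5: Two-sided p-value via normal approximation = 2*(1 - Phi(|z|)) = 0.780879.
Step 6: alpha = 0.05. fail to reject H0.

R = 7, z = -0.2782, p = 0.780879, fail to reject H0.


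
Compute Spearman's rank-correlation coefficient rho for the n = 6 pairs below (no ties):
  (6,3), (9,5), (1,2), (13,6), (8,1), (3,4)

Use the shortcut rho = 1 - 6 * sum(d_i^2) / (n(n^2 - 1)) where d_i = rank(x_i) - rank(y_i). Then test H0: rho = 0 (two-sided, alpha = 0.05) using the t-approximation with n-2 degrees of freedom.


Step 1: Rank x and y separately (midranks; no ties here).
rank(x): 6->3, 9->5, 1->1, 13->6, 8->4, 3->2
rank(y): 3->3, 5->5, 2->2, 6->6, 1->1, 4->4
Step 2: d_i = R_x(i) - R_y(i); compute d_i^2.
  (3-3)^2=0, (5-5)^2=0, (1-2)^2=1, (6-6)^2=0, (4-1)^2=9, (2-4)^2=4
sum(d^2) = 14.
Step 3: rho = 1 - 6*14 / (6*(6^2 - 1)) = 1 - 84/210 = 0.600000.
Step 4: Under H0, t = rho * sqrt((n-2)/(1-rho^2)) = 1.5000 ~ t(4).
Step 5: Two-sided p-value from the t-distribution with 4 df = 0.208000.
Step 6: alpha = 0.05. fail to reject H0.

rho = 0.6000, p = 0.208000, fail to reject H0 at alpha = 0.05.


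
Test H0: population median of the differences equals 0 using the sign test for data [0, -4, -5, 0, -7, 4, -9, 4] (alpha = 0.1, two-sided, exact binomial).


Step 1: Discard zero differences. Original n = 8; n_eff = number of nonzero differences = 6.
Nonzero differences (with sign): -4, -5, -7, +4, -9, +4
Step 2: Count signs: positive = 2, negative = 4.
Step 3: Under H0: P(positive) = 0.5, so the number of positives S ~ Bin(6, 0.5).
Step 4: Two-sided exact p-value = sum of Bin(6,0.5) probabilities at or below the observed probability = 0.687500.
Step 5: alpha = 0.1. fail to reject H0.

n_eff = 6, pos = 2, neg = 4, p = 0.687500, fail to reject H0.


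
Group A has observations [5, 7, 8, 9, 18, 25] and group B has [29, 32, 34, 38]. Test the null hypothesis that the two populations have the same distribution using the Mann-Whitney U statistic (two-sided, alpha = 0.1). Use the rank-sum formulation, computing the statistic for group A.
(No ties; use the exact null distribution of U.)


Step 1: Combine and sort all 10 observations; assign midranks.
sorted (value, group): (5,X), (7,X), (8,X), (9,X), (18,X), (25,X), (29,Y), (32,Y), (34,Y), (38,Y)
ranks: 5->1, 7->2, 8->3, 9->4, 18->5, 25->6, 29->7, 32->8, 34->9, 38->10
Step 2: Rank sum for X: R1 = 1 + 2 + 3 + 4 + 5 + 6 = 21.
Step 3: U_X = R1 - n1(n1+1)/2 = 21 - 6*7/2 = 21 - 21 = 0.
       U_Y = n1*n2 - U_X = 24 - 0 = 24.
Step 4: No ties, so the exact null distribution of U (based on enumerating the C(10,6) = 210 equally likely rank assignments) gives the two-sided p-value.
Step 5: p-value = 0.009524; compare to alpha = 0.1. reject H0.

U_X = 0, p = 0.009524, reject H0 at alpha = 0.1.


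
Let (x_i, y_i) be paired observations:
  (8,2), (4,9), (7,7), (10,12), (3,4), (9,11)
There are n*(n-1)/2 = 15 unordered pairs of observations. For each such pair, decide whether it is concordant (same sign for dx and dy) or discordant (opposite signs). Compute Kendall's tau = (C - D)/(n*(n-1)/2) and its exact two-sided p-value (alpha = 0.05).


Step 1: Enumerate the 15 unordered pairs (i,j) with i<j and classify each by sign(x_j-x_i) * sign(y_j-y_i).
  (1,2):dx=-4,dy=+7->D; (1,3):dx=-1,dy=+5->D; (1,4):dx=+2,dy=+10->C; (1,5):dx=-5,dy=+2->D
  (1,6):dx=+1,dy=+9->C; (2,3):dx=+3,dy=-2->D; (2,4):dx=+6,dy=+3->C; (2,5):dx=-1,dy=-5->C
  (2,6):dx=+5,dy=+2->C; (3,4):dx=+3,dy=+5->C; (3,5):dx=-4,dy=-3->C; (3,6):dx=+2,dy=+4->C
  (4,5):dx=-7,dy=-8->C; (4,6):dx=-1,dy=-1->C; (5,6):dx=+6,dy=+7->C
Step 2: C = 11, D = 4, total pairs = 15.
Step 3: tau = (C - D)/(n(n-1)/2) = (11 - 4)/15 = 0.466667.
Step 4: Exact two-sided p-value (enumerate n! = 720 permutations of y under H0): p = 0.272222.
Step 5: alpha = 0.05. fail to reject H0.

tau_b = 0.4667 (C=11, D=4), p = 0.272222, fail to reject H0.


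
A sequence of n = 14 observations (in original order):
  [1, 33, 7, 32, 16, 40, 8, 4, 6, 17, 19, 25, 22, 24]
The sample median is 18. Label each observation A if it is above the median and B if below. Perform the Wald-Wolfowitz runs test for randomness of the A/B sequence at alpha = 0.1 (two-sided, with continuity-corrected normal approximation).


Step 1: Compute median = 18; label A = above, B = below.
Labels in order: BABABABBBBAAAA  (n_A = 7, n_B = 7)
Step 2: Count runs R = 8.
Step 3: Under H0 (random ordering), E[R] = 2*n_A*n_B/(n_A+n_B) + 1 = 2*7*7/14 + 1 = 8.0000.
        Var[R] = 2*n_A*n_B*(2*n_A*n_B - n_A - n_B) / ((n_A+n_B)^2 * (n_A+n_B-1)) = 8232/2548 = 3.2308.
        SD[R] = 1.7974.
Step 4: R = E[R], so z = 0 with no continuity correction.
Step 5: Two-sided p-value via normal approximation = 2*(1 - Phi(|z|)) = 1.000000.
Step 6: alpha = 0.1. fail to reject H0.

R = 8, z = 0.0000, p = 1.000000, fail to reject H0.


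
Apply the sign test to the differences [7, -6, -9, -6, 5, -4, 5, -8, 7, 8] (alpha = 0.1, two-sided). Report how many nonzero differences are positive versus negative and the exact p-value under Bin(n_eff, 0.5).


Step 1: Discard zero differences. Original n = 10; n_eff = number of nonzero differences = 10.
Nonzero differences (with sign): +7, -6, -9, -6, +5, -4, +5, -8, +7, +8
Step 2: Count signs: positive = 5, negative = 5.
Step 3: Under H0: P(positive) = 0.5, so the number of positives S ~ Bin(10, 0.5).
Step 4: Two-sided exact p-value = sum of Bin(10,0.5) probabilities at or below the observed probability = 1.000000.
Step 5: alpha = 0.1. fail to reject H0.

n_eff = 10, pos = 5, neg = 5, p = 1.000000, fail to reject H0.


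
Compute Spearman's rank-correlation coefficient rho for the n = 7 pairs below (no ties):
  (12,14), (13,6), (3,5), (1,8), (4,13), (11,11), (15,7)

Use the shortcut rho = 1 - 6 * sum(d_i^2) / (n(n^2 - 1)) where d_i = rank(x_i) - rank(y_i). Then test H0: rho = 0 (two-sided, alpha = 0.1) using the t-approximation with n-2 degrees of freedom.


Step 1: Rank x and y separately (midranks; no ties here).
rank(x): 12->5, 13->6, 3->2, 1->1, 4->3, 11->4, 15->7
rank(y): 14->7, 6->2, 5->1, 8->4, 13->6, 11->5, 7->3
Step 2: d_i = R_x(i) - R_y(i); compute d_i^2.
  (5-7)^2=4, (6-2)^2=16, (2-1)^2=1, (1-4)^2=9, (3-6)^2=9, (4-5)^2=1, (7-3)^2=16
sum(d^2) = 56.
Step 3: rho = 1 - 6*56 / (7*(7^2 - 1)) = 1 - 336/336 = 0.000000.
Step 4: Under H0, t = rho * sqrt((n-2)/(1-rho^2)) = 0.0000 ~ t(5).
Step 5: Two-sided p-value from the t-distribution with 5 df = 1.000000.
Step 6: alpha = 0.1. fail to reject H0.

rho = 0.0000, p = 1.000000, fail to reject H0 at alpha = 0.1.


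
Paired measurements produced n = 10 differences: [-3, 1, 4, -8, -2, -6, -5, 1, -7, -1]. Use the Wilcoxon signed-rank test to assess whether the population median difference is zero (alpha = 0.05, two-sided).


Step 1: Drop any zero differences (none here) and take |d_i|.
|d| = [3, 1, 4, 8, 2, 6, 5, 1, 7, 1]
Step 2: Midrank |d_i| (ties get averaged ranks).
ranks: |3|->5, |1|->2, |4|->6, |8|->10, |2|->4, |6|->8, |5|->7, |1|->2, |7|->9, |1|->2
Step 3: Attach original signs; sum ranks with positive sign and with negative sign.
W+ = 2 + 6 + 2 = 10
W- = 5 + 10 + 4 + 8 + 7 + 9 + 2 = 45
(Check: W+ + W- = 55 should equal n(n+1)/2 = 55.)
Step 4: Test statistic W = min(W+, W-) = 10.
Step 5: Ties in |d|, so use the tie-corrected normal approximation.
        E[W] = n(n+1)/4 = 10*11/4 = 27.5.
        Tie groups: |d|=1 (t=3); sum(t^3 - t) = 24.
        Var[W] = n(n+1)(2n+1)/24 - sum(t^3-t)/48 = 2310/24 - 24/48 = 95.75.
        z = (W - E[W]) / sqrt(Var[W]) = (10 - 27.5) / 9.7852 = -1.7884.
        Two-sided p = 2*Phi(z) = 0.073709.
Step 6: alpha = 0.05. fail to reject H0.

W+ = 10, W- = 45, W = min = 10, p = 0.073709, fail to reject H0.


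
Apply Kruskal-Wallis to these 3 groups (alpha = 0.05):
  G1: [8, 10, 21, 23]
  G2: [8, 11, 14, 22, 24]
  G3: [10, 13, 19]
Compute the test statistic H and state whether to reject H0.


Step 1: Combine all N = 12 observations and assign midranks.
sorted (value, group, rank): (8,G1,1.5), (8,G2,1.5), (10,G1,3.5), (10,G3,3.5), (11,G2,5), (13,G3,6), (14,G2,7), (19,G3,8), (21,G1,9), (22,G2,10), (23,G1,11), (24,G2,12)
Step 2: Sum ranks within each group.
R_1 = 25 (n_1 = 4)
R_2 = 35.5 (n_2 = 5)
R_3 = 17.5 (n_3 = 3)
Step 3: H = 12/(N(N+1)) * sum(R_i^2/n_i) - 3(N+1)
     = 12/(12*13) * (25^2/4 + 35.5^2/5 + 17.5^2/3) - 3*13
     = 0.076923 * 510.383 - 39
     = 0.260256.
Step 4: Ties present; correction factor C = 1 - 12/(12^3 - 12) = 0.993007. Corrected H = 0.260256 / 0.993007 = 0.262089.
Step 5: Under H0, H ~ chi^2(2); p-value = 0.877179.
Step 6: alpha = 0.05. fail to reject H0.

H = 0.2621, df = 2, p = 0.877179, fail to reject H0.


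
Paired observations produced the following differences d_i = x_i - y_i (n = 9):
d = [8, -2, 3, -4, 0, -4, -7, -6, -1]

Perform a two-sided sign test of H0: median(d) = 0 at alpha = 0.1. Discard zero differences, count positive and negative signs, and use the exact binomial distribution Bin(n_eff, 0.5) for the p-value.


Step 1: Discard zero differences. Original n = 9; n_eff = number of nonzero differences = 8.
Nonzero differences (with sign): +8, -2, +3, -4, -4, -7, -6, -1
Step 2: Count signs: positive = 2, negative = 6.
Step 3: Under H0: P(positive) = 0.5, so the number of positives S ~ Bin(8, 0.5).
Step 4: Two-sided exact p-value = sum of Bin(8,0.5) probabilities at or below the observed probability = 0.289062.
Step 5: alpha = 0.1. fail to reject H0.

n_eff = 8, pos = 2, neg = 6, p = 0.289062, fail to reject H0.


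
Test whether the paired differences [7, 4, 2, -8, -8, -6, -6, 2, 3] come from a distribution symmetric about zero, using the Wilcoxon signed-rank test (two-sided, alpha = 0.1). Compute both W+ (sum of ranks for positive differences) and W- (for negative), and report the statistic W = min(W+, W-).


Step 1: Drop any zero differences (none here) and take |d_i|.
|d| = [7, 4, 2, 8, 8, 6, 6, 2, 3]
Step 2: Midrank |d_i| (ties get averaged ranks).
ranks: |7|->7, |4|->4, |2|->1.5, |8|->8.5, |8|->8.5, |6|->5.5, |6|->5.5, |2|->1.5, |3|->3
Step 3: Attach original signs; sum ranks with positive sign and with negative sign.
W+ = 7 + 4 + 1.5 + 1.5 + 3 = 17
W- = 8.5 + 8.5 + 5.5 + 5.5 = 28
(Check: W+ + W- = 45 should equal n(n+1)/2 = 45.)
Step 4: Test statistic W = min(W+, W-) = 17.
Step 5: Ties in |d|, so use the tie-corrected normal approximation.
        E[W] = n(n+1)/4 = 9*10/4 = 22.5.
        Tie groups: |d|=2 (t=2), |d|=6 (t=2), |d|=8 (t=2); sum(t^3 - t) = 18.
        Var[W] = n(n+1)(2n+1)/24 - sum(t^3-t)/48 = 1710/24 - 18/48 = 70.875.
        z = (W - E[W]) / sqrt(Var[W]) = (17 - 22.5) / 8.4187 = -0.6533.
        Two-sided p = 2*Phi(z) = 0.513560.
Step 6: alpha = 0.1. fail to reject H0.

W+ = 17, W- = 28, W = min = 17, p = 0.513560, fail to reject H0.


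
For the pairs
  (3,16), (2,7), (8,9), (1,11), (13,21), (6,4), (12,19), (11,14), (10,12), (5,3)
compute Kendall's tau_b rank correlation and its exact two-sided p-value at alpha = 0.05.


Step 1: Enumerate the 45 unordered pairs (i,j) with i<j and classify each by sign(x_j-x_i) * sign(y_j-y_i).
  (1,2):dx=-1,dy=-9->C; (1,3):dx=+5,dy=-7->D; (1,4):dx=-2,dy=-5->C; (1,5):dx=+10,dy=+5->C
  (1,6):dx=+3,dy=-12->D; (1,7):dx=+9,dy=+3->C; (1,8):dx=+8,dy=-2->D; (1,9):dx=+7,dy=-4->D
  (1,10):dx=+2,dy=-13->D; (2,3):dx=+6,dy=+2->C; (2,4):dx=-1,dy=+4->D; (2,5):dx=+11,dy=+14->C
  (2,6):dx=+4,dy=-3->D; (2,7):dx=+10,dy=+12->C; (2,8):dx=+9,dy=+7->C; (2,9):dx=+8,dy=+5->C
  (2,10):dx=+3,dy=-4->D; (3,4):dx=-7,dy=+2->D; (3,5):dx=+5,dy=+12->C; (3,6):dx=-2,dy=-5->C
  (3,7):dx=+4,dy=+10->C; (3,8):dx=+3,dy=+5->C; (3,9):dx=+2,dy=+3->C; (3,10):dx=-3,dy=-6->C
  (4,5):dx=+12,dy=+10->C; (4,6):dx=+5,dy=-7->D; (4,7):dx=+11,dy=+8->C; (4,8):dx=+10,dy=+3->C
  (4,9):dx=+9,dy=+1->C; (4,10):dx=+4,dy=-8->D; (5,6):dx=-7,dy=-17->C; (5,7):dx=-1,dy=-2->C
  (5,8):dx=-2,dy=-7->C; (5,9):dx=-3,dy=-9->C; (5,10):dx=-8,dy=-18->C; (6,7):dx=+6,dy=+15->C
  (6,8):dx=+5,dy=+10->C; (6,9):dx=+4,dy=+8->C; (6,10):dx=-1,dy=-1->C; (7,8):dx=-1,dy=-5->C
  (7,9):dx=-2,dy=-7->C; (7,10):dx=-7,dy=-16->C; (8,9):dx=-1,dy=-2->C; (8,10):dx=-6,dy=-11->C
  (9,10):dx=-5,dy=-9->C
Step 2: C = 34, D = 11, total pairs = 45.
Step 3: tau = (C - D)/(n(n-1)/2) = (34 - 11)/45 = 0.511111.
Step 4: Exact two-sided p-value (enumerate n! = 3628800 permutations of y under H0): p = 0.046623.
Step 5: alpha = 0.05. reject H0.

tau_b = 0.5111 (C=34, D=11), p = 0.046623, reject H0.


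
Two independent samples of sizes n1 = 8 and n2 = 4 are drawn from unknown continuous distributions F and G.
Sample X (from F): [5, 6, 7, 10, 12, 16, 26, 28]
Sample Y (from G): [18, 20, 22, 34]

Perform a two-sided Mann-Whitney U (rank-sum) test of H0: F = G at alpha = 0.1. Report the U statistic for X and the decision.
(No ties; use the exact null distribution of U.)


Step 1: Combine and sort all 12 observations; assign midranks.
sorted (value, group): (5,X), (6,X), (7,X), (10,X), (12,X), (16,X), (18,Y), (20,Y), (22,Y), (26,X), (28,X), (34,Y)
ranks: 5->1, 6->2, 7->3, 10->4, 12->5, 16->6, 18->7, 20->8, 22->9, 26->10, 28->11, 34->12
Step 2: Rank sum for X: R1 = 1 + 2 + 3 + 4 + 5 + 6 + 10 + 11 = 42.
Step 3: U_X = R1 - n1(n1+1)/2 = 42 - 8*9/2 = 42 - 36 = 6.
       U_Y = n1*n2 - U_X = 32 - 6 = 26.
Step 4: No ties, so the exact null distribution of U (based on enumerating the C(12,8) = 495 equally likely rank assignments) gives the two-sided p-value.
Step 5: p-value = 0.109091; compare to alpha = 0.1. fail to reject H0.

U_X = 6, p = 0.109091, fail to reject H0 at alpha = 0.1.


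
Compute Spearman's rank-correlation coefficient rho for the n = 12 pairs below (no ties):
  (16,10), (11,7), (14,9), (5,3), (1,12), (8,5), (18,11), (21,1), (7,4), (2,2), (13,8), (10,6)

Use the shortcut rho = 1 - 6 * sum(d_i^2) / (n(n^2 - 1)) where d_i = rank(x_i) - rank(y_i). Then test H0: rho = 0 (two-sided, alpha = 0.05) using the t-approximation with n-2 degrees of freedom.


Step 1: Rank x and y separately (midranks; no ties here).
rank(x): 16->10, 11->7, 14->9, 5->3, 1->1, 8->5, 18->11, 21->12, 7->4, 2->2, 13->8, 10->6
rank(y): 10->10, 7->7, 9->9, 3->3, 12->12, 5->5, 11->11, 1->1, 4->4, 2->2, 8->8, 6->6
Step 2: d_i = R_x(i) - R_y(i); compute d_i^2.
  (10-10)^2=0, (7-7)^2=0, (9-9)^2=0, (3-3)^2=0, (1-12)^2=121, (5-5)^2=0, (11-11)^2=0, (12-1)^2=121, (4-4)^2=0, (2-2)^2=0, (8-8)^2=0, (6-6)^2=0
sum(d^2) = 242.
Step 3: rho = 1 - 6*242 / (12*(12^2 - 1)) = 1 - 1452/1716 = 0.153846.
Step 4: Under H0, t = rho * sqrt((n-2)/(1-rho^2)) = 0.4924 ~ t(10).
Step 5: Two-sided p-value from the t-distribution with 10 df = 0.633091.
Step 6: alpha = 0.05. fail to reject H0.

rho = 0.1538, p = 0.633091, fail to reject H0 at alpha = 0.05.


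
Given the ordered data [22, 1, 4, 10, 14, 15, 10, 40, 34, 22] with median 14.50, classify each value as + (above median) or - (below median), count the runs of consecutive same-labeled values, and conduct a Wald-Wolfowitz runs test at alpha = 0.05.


Step 1: Compute median = 14.50; label A = above, B = below.
Labels in order: ABBBBABAAA  (n_A = 5, n_B = 5)
Step 2: Count runs R = 5.
Step 3: Under H0 (random ordering), E[R] = 2*n_A*n_B/(n_A+n_B) + 1 = 2*5*5/10 + 1 = 6.0000.
        Var[R] = 2*n_A*n_B*(2*n_A*n_B - n_A - n_B) / ((n_A+n_B)^2 * (n_A+n_B-1)) = 2000/900 = 2.2222.
        SD[R] = 1.4907.
Step 4: Continuity-corrected z = (R + 0.5 - E[R]) / SD[R] = (5 + 0.5 - 6.0000) / 1.4907 = -0.3354.
Step 5: Two-sided p-value via normal approximation = 2*(1 - Phi(|z|)) = 0.737316.
Step 6: alpha = 0.05. fail to reject H0.

R = 5, z = -0.3354, p = 0.737316, fail to reject H0.


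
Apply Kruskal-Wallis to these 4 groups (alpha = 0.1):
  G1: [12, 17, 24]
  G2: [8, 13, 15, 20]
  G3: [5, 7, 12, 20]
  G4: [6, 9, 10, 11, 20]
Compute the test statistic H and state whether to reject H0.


Step 1: Combine all N = 16 observations and assign midranks.
sorted (value, group, rank): (5,G3,1), (6,G4,2), (7,G3,3), (8,G2,4), (9,G4,5), (10,G4,6), (11,G4,7), (12,G1,8.5), (12,G3,8.5), (13,G2,10), (15,G2,11), (17,G1,12), (20,G2,14), (20,G3,14), (20,G4,14), (24,G1,16)
Step 2: Sum ranks within each group.
R_1 = 36.5 (n_1 = 3)
R_2 = 39 (n_2 = 4)
R_3 = 26.5 (n_3 = 4)
R_4 = 34 (n_4 = 5)
Step 3: H = 12/(N(N+1)) * sum(R_i^2/n_i) - 3(N+1)
     = 12/(16*17) * (36.5^2/3 + 39^2/4 + 26.5^2/4 + 34^2/5) - 3*17
     = 0.044118 * 1231.1 - 51
     = 3.313051.
Step 4: Ties present; correction factor C = 1 - 30/(16^3 - 16) = 0.992647. Corrected H = 3.313051 / 0.992647 = 3.337593.
Step 5: Under H0, H ~ chi^2(3); p-value = 0.342445.
Step 6: alpha = 0.1. fail to reject H0.

H = 3.3376, df = 3, p = 0.342445, fail to reject H0.


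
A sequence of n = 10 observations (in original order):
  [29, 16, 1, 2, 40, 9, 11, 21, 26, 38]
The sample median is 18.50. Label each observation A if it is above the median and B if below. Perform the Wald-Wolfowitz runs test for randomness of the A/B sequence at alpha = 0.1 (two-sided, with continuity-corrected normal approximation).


Step 1: Compute median = 18.50; label A = above, B = below.
Labels in order: ABBBABBAAA  (n_A = 5, n_B = 5)
Step 2: Count runs R = 5.
Step 3: Under H0 (random ordering), E[R] = 2*n_A*n_B/(n_A+n_B) + 1 = 2*5*5/10 + 1 = 6.0000.
        Var[R] = 2*n_A*n_B*(2*n_A*n_B - n_A - n_B) / ((n_A+n_B)^2 * (n_A+n_B-1)) = 2000/900 = 2.2222.
        SD[R] = 1.4907.
Step 4: Continuity-corrected z = (R + 0.5 - E[R]) / SD[R] = (5 + 0.5 - 6.0000) / 1.4907 = -0.3354.
Step 5: Two-sided p-value via normal approximation = 2*(1 - Phi(|z|)) = 0.737316.
Step 6: alpha = 0.1. fail to reject H0.

R = 5, z = -0.3354, p = 0.737316, fail to reject H0.


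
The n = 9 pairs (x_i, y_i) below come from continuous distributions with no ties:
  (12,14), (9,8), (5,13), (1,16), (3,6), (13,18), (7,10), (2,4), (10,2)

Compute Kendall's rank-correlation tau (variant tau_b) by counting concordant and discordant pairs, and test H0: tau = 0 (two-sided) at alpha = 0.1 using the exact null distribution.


Step 1: Enumerate the 36 unordered pairs (i,j) with i<j and classify each by sign(x_j-x_i) * sign(y_j-y_i).
  (1,2):dx=-3,dy=-6->C; (1,3):dx=-7,dy=-1->C; (1,4):dx=-11,dy=+2->D; (1,5):dx=-9,dy=-8->C
  (1,6):dx=+1,dy=+4->C; (1,7):dx=-5,dy=-4->C; (1,8):dx=-10,dy=-10->C; (1,9):dx=-2,dy=-12->C
  (2,3):dx=-4,dy=+5->D; (2,4):dx=-8,dy=+8->D; (2,5):dx=-6,dy=-2->C; (2,6):dx=+4,dy=+10->C
  (2,7):dx=-2,dy=+2->D; (2,8):dx=-7,dy=-4->C; (2,9):dx=+1,dy=-6->D; (3,4):dx=-4,dy=+3->D
  (3,5):dx=-2,dy=-7->C; (3,6):dx=+8,dy=+5->C; (3,7):dx=+2,dy=-3->D; (3,8):dx=-3,dy=-9->C
  (3,9):dx=+5,dy=-11->D; (4,5):dx=+2,dy=-10->D; (4,6):dx=+12,dy=+2->C; (4,7):dx=+6,dy=-6->D
  (4,8):dx=+1,dy=-12->D; (4,9):dx=+9,dy=-14->D; (5,6):dx=+10,dy=+12->C; (5,7):dx=+4,dy=+4->C
  (5,8):dx=-1,dy=-2->C; (5,9):dx=+7,dy=-4->D; (6,7):dx=-6,dy=-8->C; (6,8):dx=-11,dy=-14->C
  (6,9):dx=-3,dy=-16->C; (7,8):dx=-5,dy=-6->C; (7,9):dx=+3,dy=-8->D; (8,9):dx=+8,dy=-2->D
Step 2: C = 21, D = 15, total pairs = 36.
Step 3: tau = (C - D)/(n(n-1)/2) = (21 - 15)/36 = 0.166667.
Step 4: Exact two-sided p-value (enumerate n! = 362880 permutations of y under H0): p = 0.612202.
Step 5: alpha = 0.1. fail to reject H0.

tau_b = 0.1667 (C=21, D=15), p = 0.612202, fail to reject H0.


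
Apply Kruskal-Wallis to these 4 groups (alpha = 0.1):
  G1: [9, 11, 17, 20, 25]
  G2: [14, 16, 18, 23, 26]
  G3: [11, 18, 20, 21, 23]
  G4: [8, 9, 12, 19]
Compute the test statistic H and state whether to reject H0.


Step 1: Combine all N = 19 observations and assign midranks.
sorted (value, group, rank): (8,G4,1), (9,G1,2.5), (9,G4,2.5), (11,G1,4.5), (11,G3,4.5), (12,G4,6), (14,G2,7), (16,G2,8), (17,G1,9), (18,G2,10.5), (18,G3,10.5), (19,G4,12), (20,G1,13.5), (20,G3,13.5), (21,G3,15), (23,G2,16.5), (23,G3,16.5), (25,G1,18), (26,G2,19)
Step 2: Sum ranks within each group.
R_1 = 47.5 (n_1 = 5)
R_2 = 61 (n_2 = 5)
R_3 = 60 (n_3 = 5)
R_4 = 21.5 (n_4 = 4)
Step 3: H = 12/(N(N+1)) * sum(R_i^2/n_i) - 3(N+1)
     = 12/(19*20) * (47.5^2/5 + 61^2/5 + 60^2/5 + 21.5^2/4) - 3*20
     = 0.031579 * 2031.01 - 60
     = 4.137237.
Step 4: Ties present; correction factor C = 1 - 30/(19^3 - 19) = 0.995614. Corrected H = 4.137237 / 0.995614 = 4.155463.
Step 5: Under H0, H ~ chi^2(3); p-value = 0.245159.
Step 6: alpha = 0.1. fail to reject H0.

H = 4.1555, df = 3, p = 0.245159, fail to reject H0.


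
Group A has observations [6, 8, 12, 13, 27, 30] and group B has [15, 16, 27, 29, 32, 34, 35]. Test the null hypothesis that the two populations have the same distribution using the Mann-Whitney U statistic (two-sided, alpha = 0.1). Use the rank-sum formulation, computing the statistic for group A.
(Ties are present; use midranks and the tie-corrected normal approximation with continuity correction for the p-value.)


Step 1: Combine and sort all 13 observations; assign midranks.
sorted (value, group): (6,X), (8,X), (12,X), (13,X), (15,Y), (16,Y), (27,X), (27,Y), (29,Y), (30,X), (32,Y), (34,Y), (35,Y)
ranks: 6->1, 8->2, 12->3, 13->4, 15->5, 16->6, 27->7.5, 27->7.5, 29->9, 30->10, 32->11, 34->12, 35->13
Step 2: Rank sum for X: R1 = 1 + 2 + 3 + 4 + 7.5 + 10 = 27.5.
Step 3: U_X = R1 - n1(n1+1)/2 = 27.5 - 6*7/2 = 27.5 - 21 = 6.5.
       U_Y = n1*n2 - U_X = 42 - 6.5 = 35.5.
Step 4: Ties are present, so use the tie-corrected normal approximation (with continuity correction) for the p-value.
Step 5: p-value = 0.045204; compare to alpha = 0.1. reject H0.

U_X = 6.5, p = 0.045204, reject H0 at alpha = 0.1.


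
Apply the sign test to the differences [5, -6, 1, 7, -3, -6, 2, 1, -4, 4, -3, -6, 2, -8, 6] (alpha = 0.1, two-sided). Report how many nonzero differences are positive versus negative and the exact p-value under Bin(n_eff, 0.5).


Step 1: Discard zero differences. Original n = 15; n_eff = number of nonzero differences = 15.
Nonzero differences (with sign): +5, -6, +1, +7, -3, -6, +2, +1, -4, +4, -3, -6, +2, -8, +6
Step 2: Count signs: positive = 8, negative = 7.
Step 3: Under H0: P(positive) = 0.5, so the number of positives S ~ Bin(15, 0.5).
Step 4: Two-sided exact p-value = sum of Bin(15,0.5) probabilities at or below the observed probability = 1.000000.
Step 5: alpha = 0.1. fail to reject H0.

n_eff = 15, pos = 8, neg = 7, p = 1.000000, fail to reject H0.


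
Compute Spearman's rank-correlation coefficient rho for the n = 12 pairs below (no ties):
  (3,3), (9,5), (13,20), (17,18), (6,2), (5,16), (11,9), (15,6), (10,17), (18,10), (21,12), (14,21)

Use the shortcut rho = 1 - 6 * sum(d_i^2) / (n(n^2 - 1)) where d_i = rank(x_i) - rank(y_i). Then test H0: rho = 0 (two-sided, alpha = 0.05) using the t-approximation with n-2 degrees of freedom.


Step 1: Rank x and y separately (midranks; no ties here).
rank(x): 3->1, 9->4, 13->7, 17->10, 6->3, 5->2, 11->6, 15->9, 10->5, 18->11, 21->12, 14->8
rank(y): 3->2, 5->3, 20->11, 18->10, 2->1, 16->8, 9->5, 6->4, 17->9, 10->6, 12->7, 21->12
Step 2: d_i = R_x(i) - R_y(i); compute d_i^2.
  (1-2)^2=1, (4-3)^2=1, (7-11)^2=16, (10-10)^2=0, (3-1)^2=4, (2-8)^2=36, (6-5)^2=1, (9-4)^2=25, (5-9)^2=16, (11-6)^2=25, (12-7)^2=25, (8-12)^2=16
sum(d^2) = 166.
Step 3: rho = 1 - 6*166 / (12*(12^2 - 1)) = 1 - 996/1716 = 0.419580.
Step 4: Under H0, t = rho * sqrt((n-2)/(1-rho^2)) = 1.4617 ~ t(10).
Step 5: Two-sided p-value from the t-distribution with 10 df = 0.174519.
Step 6: alpha = 0.05. fail to reject H0.

rho = 0.4196, p = 0.174519, fail to reject H0 at alpha = 0.05.


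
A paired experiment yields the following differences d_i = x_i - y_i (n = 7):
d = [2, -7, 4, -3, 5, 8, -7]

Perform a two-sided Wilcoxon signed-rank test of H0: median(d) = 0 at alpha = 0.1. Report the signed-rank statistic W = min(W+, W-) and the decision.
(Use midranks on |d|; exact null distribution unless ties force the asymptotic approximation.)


Step 1: Drop any zero differences (none here) and take |d_i|.
|d| = [2, 7, 4, 3, 5, 8, 7]
Step 2: Midrank |d_i| (ties get averaged ranks).
ranks: |2|->1, |7|->5.5, |4|->3, |3|->2, |5|->4, |8|->7, |7|->5.5
Step 3: Attach original signs; sum ranks with positive sign and with negative sign.
W+ = 1 + 3 + 4 + 7 = 15
W- = 5.5 + 2 + 5.5 = 13
(Check: W+ + W- = 28 should equal n(n+1)/2 = 28.)
Step 4: Test statistic W = min(W+, W-) = 13.
Step 5: Ties in |d|, so use the tie-corrected normal approximation.
        E[W] = n(n+1)/4 = 7*8/4 = 14.
        Tie groups: |d|=7 (t=2); sum(t^3 - t) = 6.
        Var[W] = n(n+1)(2n+1)/24 - sum(t^3-t)/48 = 840/24 - 6/48 = 34.875.
        z = (W - E[W]) / sqrt(Var[W]) = (13 - 14) / 5.9055 = -0.1693.
        Two-sided p = 2*Phi(z) = 0.865534.
Step 6: alpha = 0.1. fail to reject H0.

W+ = 15, W- = 13, W = min = 13, p = 0.865534, fail to reject H0.


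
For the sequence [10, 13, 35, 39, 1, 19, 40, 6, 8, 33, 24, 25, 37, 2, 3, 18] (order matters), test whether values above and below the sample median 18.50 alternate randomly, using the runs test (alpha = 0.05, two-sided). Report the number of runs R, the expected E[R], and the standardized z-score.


Step 1: Compute median = 18.50; label A = above, B = below.
Labels in order: BBAABAABBAAAABBB  (n_A = 8, n_B = 8)
Step 2: Count runs R = 7.
Step 3: Under H0 (random ordering), E[R] = 2*n_A*n_B/(n_A+n_B) + 1 = 2*8*8/16 + 1 = 9.0000.
        Var[R] = 2*n_A*n_B*(2*n_A*n_B - n_A - n_B) / ((n_A+n_B)^2 * (n_A+n_B-1)) = 14336/3840 = 3.7333.
        SD[R] = 1.9322.
Step 4: Continuity-corrected z = (R + 0.5 - E[R]) / SD[R] = (7 + 0.5 - 9.0000) / 1.9322 = -0.7763.
Step 5: Two-sided p-value via normal approximation = 2*(1 - Phi(|z|)) = 0.437558.
Step 6: alpha = 0.05. fail to reject H0.

R = 7, z = -0.7763, p = 0.437558, fail to reject H0.


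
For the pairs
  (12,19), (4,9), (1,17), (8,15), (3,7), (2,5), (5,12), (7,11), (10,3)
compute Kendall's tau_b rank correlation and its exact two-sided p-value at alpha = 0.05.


Step 1: Enumerate the 36 unordered pairs (i,j) with i<j and classify each by sign(x_j-x_i) * sign(y_j-y_i).
  (1,2):dx=-8,dy=-10->C; (1,3):dx=-11,dy=-2->C; (1,4):dx=-4,dy=-4->C; (1,5):dx=-9,dy=-12->C
  (1,6):dx=-10,dy=-14->C; (1,7):dx=-7,dy=-7->C; (1,8):dx=-5,dy=-8->C; (1,9):dx=-2,dy=-16->C
  (2,3):dx=-3,dy=+8->D; (2,4):dx=+4,dy=+6->C; (2,5):dx=-1,dy=-2->C; (2,6):dx=-2,dy=-4->C
  (2,7):dx=+1,dy=+3->C; (2,8):dx=+3,dy=+2->C; (2,9):dx=+6,dy=-6->D; (3,4):dx=+7,dy=-2->D
  (3,5):dx=+2,dy=-10->D; (3,6):dx=+1,dy=-12->D; (3,7):dx=+4,dy=-5->D; (3,8):dx=+6,dy=-6->D
  (3,9):dx=+9,dy=-14->D; (4,5):dx=-5,dy=-8->C; (4,6):dx=-6,dy=-10->C; (4,7):dx=-3,dy=-3->C
  (4,8):dx=-1,dy=-4->C; (4,9):dx=+2,dy=-12->D; (5,6):dx=-1,dy=-2->C; (5,7):dx=+2,dy=+5->C
  (5,8):dx=+4,dy=+4->C; (5,9):dx=+7,dy=-4->D; (6,7):dx=+3,dy=+7->C; (6,8):dx=+5,dy=+6->C
  (6,9):dx=+8,dy=-2->D; (7,8):dx=+2,dy=-1->D; (7,9):dx=+5,dy=-9->D; (8,9):dx=+3,dy=-8->D
Step 2: C = 22, D = 14, total pairs = 36.
Step 3: tau = (C - D)/(n(n-1)/2) = (22 - 14)/36 = 0.222222.
Step 4: Exact two-sided p-value (enumerate n! = 362880 permutations of y under H0): p = 0.476709.
Step 5: alpha = 0.05. fail to reject H0.

tau_b = 0.2222 (C=22, D=14), p = 0.476709, fail to reject H0.


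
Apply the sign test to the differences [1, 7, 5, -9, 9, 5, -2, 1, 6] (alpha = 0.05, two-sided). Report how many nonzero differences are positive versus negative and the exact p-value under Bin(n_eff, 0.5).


Step 1: Discard zero differences. Original n = 9; n_eff = number of nonzero differences = 9.
Nonzero differences (with sign): +1, +7, +5, -9, +9, +5, -2, +1, +6
Step 2: Count signs: positive = 7, negative = 2.
Step 3: Under H0: P(positive) = 0.5, so the number of positives S ~ Bin(9, 0.5).
Step 4: Two-sided exact p-value = sum of Bin(9,0.5) probabilities at or below the observed probability = 0.179688.
Step 5: alpha = 0.05. fail to reject H0.

n_eff = 9, pos = 7, neg = 2, p = 0.179688, fail to reject H0.


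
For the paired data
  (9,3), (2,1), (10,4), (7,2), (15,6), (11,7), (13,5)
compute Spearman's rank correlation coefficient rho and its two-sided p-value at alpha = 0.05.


Step 1: Rank x and y separately (midranks; no ties here).
rank(x): 9->3, 2->1, 10->4, 7->2, 15->7, 11->5, 13->6
rank(y): 3->3, 1->1, 4->4, 2->2, 6->6, 7->7, 5->5
Step 2: d_i = R_x(i) - R_y(i); compute d_i^2.
  (3-3)^2=0, (1-1)^2=0, (4-4)^2=0, (2-2)^2=0, (7-6)^2=1, (5-7)^2=4, (6-5)^2=1
sum(d^2) = 6.
Step 3: rho = 1 - 6*6 / (7*(7^2 - 1)) = 1 - 36/336 = 0.892857.
Step 4: Under H0, t = rho * sqrt((n-2)/(1-rho^2)) = 4.4333 ~ t(5).
Step 5: Two-sided p-value from the t-distribution with 5 df = 0.006807.
Step 6: alpha = 0.05. reject H0.

rho = 0.8929, p = 0.006807, reject H0 at alpha = 0.05.


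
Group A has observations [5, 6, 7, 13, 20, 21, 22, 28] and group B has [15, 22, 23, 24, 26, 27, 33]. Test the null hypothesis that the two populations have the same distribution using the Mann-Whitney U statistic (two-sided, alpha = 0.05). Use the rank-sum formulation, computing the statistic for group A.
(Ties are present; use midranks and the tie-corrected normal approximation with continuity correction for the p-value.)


Step 1: Combine and sort all 15 observations; assign midranks.
sorted (value, group): (5,X), (6,X), (7,X), (13,X), (15,Y), (20,X), (21,X), (22,X), (22,Y), (23,Y), (24,Y), (26,Y), (27,Y), (28,X), (33,Y)
ranks: 5->1, 6->2, 7->3, 13->4, 15->5, 20->6, 21->7, 22->8.5, 22->8.5, 23->10, 24->11, 26->12, 27->13, 28->14, 33->15
Step 2: Rank sum for X: R1 = 1 + 2 + 3 + 4 + 6 + 7 + 8.5 + 14 = 45.5.
Step 3: U_X = R1 - n1(n1+1)/2 = 45.5 - 8*9/2 = 45.5 - 36 = 9.5.
       U_Y = n1*n2 - U_X = 56 - 9.5 = 46.5.
Step 4: Ties are present, so use the tie-corrected normal approximation (with continuity correction) for the p-value.
Step 5: p-value = 0.037073; compare to alpha = 0.05. reject H0.

U_X = 9.5, p = 0.037073, reject H0 at alpha = 0.05.


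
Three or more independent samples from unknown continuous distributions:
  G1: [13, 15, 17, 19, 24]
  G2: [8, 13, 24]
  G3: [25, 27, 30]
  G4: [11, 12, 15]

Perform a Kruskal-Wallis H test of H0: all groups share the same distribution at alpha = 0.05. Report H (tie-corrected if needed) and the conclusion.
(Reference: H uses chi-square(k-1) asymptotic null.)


Step 1: Combine all N = 14 observations and assign midranks.
sorted (value, group, rank): (8,G2,1), (11,G4,2), (12,G4,3), (13,G1,4.5), (13,G2,4.5), (15,G1,6.5), (15,G4,6.5), (17,G1,8), (19,G1,9), (24,G1,10.5), (24,G2,10.5), (25,G3,12), (27,G3,13), (30,G3,14)
Step 2: Sum ranks within each group.
R_1 = 38.5 (n_1 = 5)
R_2 = 16 (n_2 = 3)
R_3 = 39 (n_3 = 3)
R_4 = 11.5 (n_4 = 3)
Step 3: H = 12/(N(N+1)) * sum(R_i^2/n_i) - 3(N+1)
     = 12/(14*15) * (38.5^2/5 + 16^2/3 + 39^2/3 + 11.5^2/3) - 3*15
     = 0.057143 * 932.867 - 45
     = 8.306667.
Step 4: Ties present; correction factor C = 1 - 18/(14^3 - 14) = 0.993407. Corrected H = 8.306667 / 0.993407 = 8.361799.
Step 5: Under H0, H ~ chi^2(3); p-value = 0.039097.
Step 6: alpha = 0.05. reject H0.

H = 8.3618, df = 3, p = 0.039097, reject H0.


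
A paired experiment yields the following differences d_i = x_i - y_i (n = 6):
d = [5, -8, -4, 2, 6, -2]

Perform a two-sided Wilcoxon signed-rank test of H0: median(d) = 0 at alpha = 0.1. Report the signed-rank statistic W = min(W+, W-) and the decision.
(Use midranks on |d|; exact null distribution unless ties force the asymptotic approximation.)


Step 1: Drop any zero differences (none here) and take |d_i|.
|d| = [5, 8, 4, 2, 6, 2]
Step 2: Midrank |d_i| (ties get averaged ranks).
ranks: |5|->4, |8|->6, |4|->3, |2|->1.5, |6|->5, |2|->1.5
Step 3: Attach original signs; sum ranks with positive sign and with negative sign.
W+ = 4 + 1.5 + 5 = 10.5
W- = 6 + 3 + 1.5 = 10.5
(Check: W+ + W- = 21 should equal n(n+1)/2 = 21.)
Step 4: Test statistic W = min(W+, W-) = 10.5.
Step 5: Ties in |d|, so use the tie-corrected normal approximation.
        E[W] = n(n+1)/4 = 6*7/4 = 10.5.
        Tie groups: |d|=2 (t=2); sum(t^3 - t) = 6.
        Var[W] = n(n+1)(2n+1)/24 - sum(t^3-t)/48 = 546/24 - 6/48 = 22.625.
        z = (W - E[W]) / sqrt(Var[W]) = (10.5 - 10.5) / 4.7566 = 0.0000.
        Two-sided p = 2*Phi(z) = 1.000000.
Step 6: alpha = 0.1. fail to reject H0.

W+ = 10.5, W- = 10.5, W = min = 10.5, p = 1.000000, fail to reject H0.


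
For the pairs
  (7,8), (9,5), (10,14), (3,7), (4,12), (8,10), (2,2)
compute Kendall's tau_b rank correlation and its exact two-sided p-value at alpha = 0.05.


Step 1: Enumerate the 21 unordered pairs (i,j) with i<j and classify each by sign(x_j-x_i) * sign(y_j-y_i).
  (1,2):dx=+2,dy=-3->D; (1,3):dx=+3,dy=+6->C; (1,4):dx=-4,dy=-1->C; (1,5):dx=-3,dy=+4->D
  (1,6):dx=+1,dy=+2->C; (1,7):dx=-5,dy=-6->C; (2,3):dx=+1,dy=+9->C; (2,4):dx=-6,dy=+2->D
  (2,5):dx=-5,dy=+7->D; (2,6):dx=-1,dy=+5->D; (2,7):dx=-7,dy=-3->C; (3,4):dx=-7,dy=-7->C
  (3,5):dx=-6,dy=-2->C; (3,6):dx=-2,dy=-4->C; (3,7):dx=-8,dy=-12->C; (4,5):dx=+1,dy=+5->C
  (4,6):dx=+5,dy=+3->C; (4,7):dx=-1,dy=-5->C; (5,6):dx=+4,dy=-2->D; (5,7):dx=-2,dy=-10->C
  (6,7):dx=-6,dy=-8->C
Step 2: C = 15, D = 6, total pairs = 21.
Step 3: tau = (C - D)/(n(n-1)/2) = (15 - 6)/21 = 0.428571.
Step 4: Exact two-sided p-value (enumerate n! = 5040 permutations of y under H0): p = 0.238889.
Step 5: alpha = 0.05. fail to reject H0.

tau_b = 0.4286 (C=15, D=6), p = 0.238889, fail to reject H0.


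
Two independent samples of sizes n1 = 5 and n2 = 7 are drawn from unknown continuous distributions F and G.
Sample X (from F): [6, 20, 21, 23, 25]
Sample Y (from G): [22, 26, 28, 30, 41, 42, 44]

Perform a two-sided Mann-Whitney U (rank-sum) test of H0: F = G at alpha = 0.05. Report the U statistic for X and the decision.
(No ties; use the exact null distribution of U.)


Step 1: Combine and sort all 12 observations; assign midranks.
sorted (value, group): (6,X), (20,X), (21,X), (22,Y), (23,X), (25,X), (26,Y), (28,Y), (30,Y), (41,Y), (42,Y), (44,Y)
ranks: 6->1, 20->2, 21->3, 22->4, 23->5, 25->6, 26->7, 28->8, 30->9, 41->10, 42->11, 44->12
Step 2: Rank sum for X: R1 = 1 + 2 + 3 + 5 + 6 = 17.
Step 3: U_X = R1 - n1(n1+1)/2 = 17 - 5*6/2 = 17 - 15 = 2.
       U_Y = n1*n2 - U_X = 35 - 2 = 33.
Step 4: No ties, so the exact null distribution of U (based on enumerating the C(12,5) = 792 equally likely rank assignments) gives the two-sided p-value.
Step 5: p-value = 0.010101; compare to alpha = 0.05. reject H0.

U_X = 2, p = 0.010101, reject H0 at alpha = 0.05.


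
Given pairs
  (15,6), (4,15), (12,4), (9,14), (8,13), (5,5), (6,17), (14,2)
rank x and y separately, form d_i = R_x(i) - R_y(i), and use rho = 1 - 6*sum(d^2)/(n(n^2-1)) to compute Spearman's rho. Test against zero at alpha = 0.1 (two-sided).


Step 1: Rank x and y separately (midranks; no ties here).
rank(x): 15->8, 4->1, 12->6, 9->5, 8->4, 5->2, 6->3, 14->7
rank(y): 6->4, 15->7, 4->2, 14->6, 13->5, 5->3, 17->8, 2->1
Step 2: d_i = R_x(i) - R_y(i); compute d_i^2.
  (8-4)^2=16, (1-7)^2=36, (6-2)^2=16, (5-6)^2=1, (4-5)^2=1, (2-3)^2=1, (3-8)^2=25, (7-1)^2=36
sum(d^2) = 132.
Step 3: rho = 1 - 6*132 / (8*(8^2 - 1)) = 1 - 792/504 = -0.571429.
Step 4: Under H0, t = rho * sqrt((n-2)/(1-rho^2)) = -1.7056 ~ t(6).
Step 5: Two-sided p-value from the t-distribution with 6 df = 0.138960.
Step 6: alpha = 0.1. fail to reject H0.

rho = -0.5714, p = 0.138960, fail to reject H0 at alpha = 0.1.


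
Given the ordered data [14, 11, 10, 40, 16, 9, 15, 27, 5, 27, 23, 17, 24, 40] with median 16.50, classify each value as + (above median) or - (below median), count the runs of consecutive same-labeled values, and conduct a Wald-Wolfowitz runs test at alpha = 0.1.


Step 1: Compute median = 16.50; label A = above, B = below.
Labels in order: BBBABBBABAAAAA  (n_A = 7, n_B = 7)
Step 2: Count runs R = 6.
Step 3: Under H0 (random ordering), E[R] = 2*n_A*n_B/(n_A+n_B) + 1 = 2*7*7/14 + 1 = 8.0000.
        Var[R] = 2*n_A*n_B*(2*n_A*n_B - n_A - n_B) / ((n_A+n_B)^2 * (n_A+n_B-1)) = 8232/2548 = 3.2308.
        SD[R] = 1.7974.
Step 4: Continuity-corrected z = (R + 0.5 - E[R]) / SD[R] = (6 + 0.5 - 8.0000) / 1.7974 = -0.8345.
Step 5: Two-sided p-value via normal approximation = 2*(1 - Phi(|z|)) = 0.403986.
Step 6: alpha = 0.1. fail to reject H0.

R = 6, z = -0.8345, p = 0.403986, fail to reject H0.


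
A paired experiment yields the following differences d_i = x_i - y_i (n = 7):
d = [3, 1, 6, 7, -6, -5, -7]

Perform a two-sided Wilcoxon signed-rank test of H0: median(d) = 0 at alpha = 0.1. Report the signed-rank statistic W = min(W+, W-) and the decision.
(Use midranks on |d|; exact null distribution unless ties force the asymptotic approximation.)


Step 1: Drop any zero differences (none here) and take |d_i|.
|d| = [3, 1, 6, 7, 6, 5, 7]
Step 2: Midrank |d_i| (ties get averaged ranks).
ranks: |3|->2, |1|->1, |6|->4.5, |7|->6.5, |6|->4.5, |5|->3, |7|->6.5
Step 3: Attach original signs; sum ranks with positive sign and with negative sign.
W+ = 2 + 1 + 4.5 + 6.5 = 14
W- = 4.5 + 3 + 6.5 = 14
(Check: W+ + W- = 28 should equal n(n+1)/2 = 28.)
Step 4: Test statistic W = min(W+, W-) = 14.
Step 5: Ties in |d|, so use the tie-corrected normal approximation.
        E[W] = n(n+1)/4 = 7*8/4 = 14.
        Tie groups: |d|=6 (t=2), |d|=7 (t=2); sum(t^3 - t) = 12.
        Var[W] = n(n+1)(2n+1)/24 - sum(t^3-t)/48 = 840/24 - 12/48 = 34.75.
        z = (W - E[W]) / sqrt(Var[W]) = (14 - 14) / 5.8949 = 0.0000.
        Two-sided p = 2*Phi(z) = 1.000000.
Step 6: alpha = 0.1. fail to reject H0.

W+ = 14, W- = 14, W = min = 14, p = 1.000000, fail to reject H0.


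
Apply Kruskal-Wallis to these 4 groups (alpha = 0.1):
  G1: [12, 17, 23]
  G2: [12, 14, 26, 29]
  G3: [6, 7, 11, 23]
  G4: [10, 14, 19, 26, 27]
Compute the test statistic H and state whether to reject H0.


Step 1: Combine all N = 16 observations and assign midranks.
sorted (value, group, rank): (6,G3,1), (7,G3,2), (10,G4,3), (11,G3,4), (12,G1,5.5), (12,G2,5.5), (14,G2,7.5), (14,G4,7.5), (17,G1,9), (19,G4,10), (23,G1,11.5), (23,G3,11.5), (26,G2,13.5), (26,G4,13.5), (27,G4,15), (29,G2,16)
Step 2: Sum ranks within each group.
R_1 = 26 (n_1 = 3)
R_2 = 42.5 (n_2 = 4)
R_3 = 18.5 (n_3 = 4)
R_4 = 49 (n_4 = 5)
Step 3: H = 12/(N(N+1)) * sum(R_i^2/n_i) - 3(N+1)
     = 12/(16*17) * (26^2/3 + 42.5^2/4 + 18.5^2/4 + 49^2/5) - 3*17
     = 0.044118 * 1242.66 - 51
     = 3.823162.
Step 4: Ties present; correction factor C = 1 - 24/(16^3 - 16) = 0.994118. Corrected H = 3.823162 / 0.994118 = 3.845784.
Step 5: Under H0, H ~ chi^2(3); p-value = 0.278605.
Step 6: alpha = 0.1. fail to reject H0.

H = 3.8458, df = 3, p = 0.278605, fail to reject H0.


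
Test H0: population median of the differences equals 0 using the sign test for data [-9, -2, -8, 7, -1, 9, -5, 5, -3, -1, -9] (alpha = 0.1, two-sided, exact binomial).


Step 1: Discard zero differences. Original n = 11; n_eff = number of nonzero differences = 11.
Nonzero differences (with sign): -9, -2, -8, +7, -1, +9, -5, +5, -3, -1, -9
Step 2: Count signs: positive = 3, negative = 8.
Step 3: Under H0: P(positive) = 0.5, so the number of positives S ~ Bin(11, 0.5).
Step 4: Two-sided exact p-value = sum of Bin(11,0.5) probabilities at or below the observed probability = 0.226562.
Step 5: alpha = 0.1. fail to reject H0.

n_eff = 11, pos = 3, neg = 8, p = 0.226562, fail to reject H0.


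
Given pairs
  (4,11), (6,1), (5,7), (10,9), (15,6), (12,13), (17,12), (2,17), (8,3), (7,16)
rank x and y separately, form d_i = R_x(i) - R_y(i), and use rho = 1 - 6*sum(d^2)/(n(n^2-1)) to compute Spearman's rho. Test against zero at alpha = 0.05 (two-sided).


Step 1: Rank x and y separately (midranks; no ties here).
rank(x): 4->2, 6->4, 5->3, 10->7, 15->9, 12->8, 17->10, 2->1, 8->6, 7->5
rank(y): 11->6, 1->1, 7->4, 9->5, 6->3, 13->8, 12->7, 17->10, 3->2, 16->9
Step 2: d_i = R_x(i) - R_y(i); compute d_i^2.
  (2-6)^2=16, (4-1)^2=9, (3-4)^2=1, (7-5)^2=4, (9-3)^2=36, (8-8)^2=0, (10-7)^2=9, (1-10)^2=81, (6-2)^2=16, (5-9)^2=16
sum(d^2) = 188.
Step 3: rho = 1 - 6*188 / (10*(10^2 - 1)) = 1 - 1128/990 = -0.139394.
Step 4: Under H0, t = rho * sqrt((n-2)/(1-rho^2)) = -0.3982 ~ t(8).
Step 5: Two-sided p-value from the t-distribution with 8 df = 0.700932.
Step 6: alpha = 0.05. fail to reject H0.

rho = -0.1394, p = 0.700932, fail to reject H0 at alpha = 0.05.


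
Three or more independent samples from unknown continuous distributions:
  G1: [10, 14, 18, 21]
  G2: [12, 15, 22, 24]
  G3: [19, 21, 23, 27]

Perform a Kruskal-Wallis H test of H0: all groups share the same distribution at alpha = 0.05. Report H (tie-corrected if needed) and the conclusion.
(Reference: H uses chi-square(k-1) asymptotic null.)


Step 1: Combine all N = 12 observations and assign midranks.
sorted (value, group, rank): (10,G1,1), (12,G2,2), (14,G1,3), (15,G2,4), (18,G1,5), (19,G3,6), (21,G1,7.5), (21,G3,7.5), (22,G2,9), (23,G3,10), (24,G2,11), (27,G3,12)
Step 2: Sum ranks within each group.
R_1 = 16.5 (n_1 = 4)
R_2 = 26 (n_2 = 4)
R_3 = 35.5 (n_3 = 4)
Step 3: H = 12/(N(N+1)) * sum(R_i^2/n_i) - 3(N+1)
     = 12/(12*13) * (16.5^2/4 + 26^2/4 + 35.5^2/4) - 3*13
     = 0.076923 * 552.125 - 39
     = 3.471154.
Step 4: Ties present; correction factor C = 1 - 6/(12^3 - 12) = 0.996503. Corrected H = 3.471154 / 0.996503 = 3.483333.
Step 5: Under H0, H ~ chi^2(2); p-value = 0.175228.
Step 6: alpha = 0.05. fail to reject H0.

H = 3.4833, df = 2, p = 0.175228, fail to reject H0.
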